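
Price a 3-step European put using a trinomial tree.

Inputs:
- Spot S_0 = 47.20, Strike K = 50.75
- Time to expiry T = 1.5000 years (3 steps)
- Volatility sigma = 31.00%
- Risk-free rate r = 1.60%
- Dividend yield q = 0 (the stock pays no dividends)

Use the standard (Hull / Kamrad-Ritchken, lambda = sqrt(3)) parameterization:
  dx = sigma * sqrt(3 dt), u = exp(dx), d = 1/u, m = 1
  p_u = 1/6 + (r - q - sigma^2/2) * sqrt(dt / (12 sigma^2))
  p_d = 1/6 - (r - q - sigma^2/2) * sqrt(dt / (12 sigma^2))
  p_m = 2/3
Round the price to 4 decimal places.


dt = T/N = 0.500000; dx = sigma*sqrt(3*dt) = 0.379671
u = exp(dx) = 1.461803; d = 1/u = 0.684086
p_u = 0.145563, p_m = 0.666667, p_d = 0.187770
Discount per step: exp(-r*dt) = 0.992032
Stock lattice S(k, j) with j the centered position index:
  k=0: S(0,+0) = 47.2000
  k=1: S(1,-1) = 32.2889; S(1,+0) = 47.2000; S(1,+1) = 68.9971
  k=2: S(2,-2) = 22.0884; S(2,-1) = 32.2889; S(2,+0) = 47.2000; S(2,+1) = 68.9971; S(2,+2) = 100.8602
  k=3: S(3,-3) = 15.1104; S(3,-2) = 22.0884; S(3,-1) = 32.2889; S(3,+0) = 47.2000; S(3,+1) = 68.9971; S(3,+2) = 100.8602; S(3,+3) = 147.4378
Terminal payoffs V(N, j) = max(K - S_T, 0):
  V(3,-3) = 35.639632; V(3,-2) = 28.661611; V(3,-1) = 18.461117; V(3,+0) = 3.550000; V(3,+1) = 0.000000; V(3,+2) = 0.000000; V(3,+3) = 0.000000
Backward induction: V(k, j) = exp(-r*dt) * [p_u * V(k+1, j+1) + p_m * V(k+1, j) + p_d * V(k+1, j-1)]
  V(2,-2) = exp(-r*dt) * [p_u*18.461117 + p_m*28.661611 + p_d*35.639632] = 28.260077
  V(2,-1) = exp(-r*dt) * [p_u*3.550000 + p_m*18.461117 + p_d*28.661611] = 18.060897
  V(2,+0) = exp(-r*dt) * [p_u*0.000000 + p_m*3.550000 + p_d*18.461117] = 5.786641
  V(2,+1) = exp(-r*dt) * [p_u*0.000000 + p_m*0.000000 + p_d*3.550000] = 0.661274
  V(2,+2) = exp(-r*dt) * [p_u*0.000000 + p_m*0.000000 + p_d*0.000000] = 0.000000
  V(1,-1) = exp(-r*dt) * [p_u*5.786641 + p_m*18.060897 + p_d*28.260077] = 18.044392
  V(1,+0) = exp(-r*dt) * [p_u*0.661274 + p_m*5.786641 + p_d*18.060897] = 7.286792
  V(1,+1) = exp(-r*dt) * [p_u*0.000000 + p_m*0.661274 + p_d*5.786641] = 1.515239
  V(0,+0) = exp(-r*dt) * [p_u*1.515239 + p_m*7.286792 + p_d*18.044392] = 8.399165

Answer: Price = V(0,0) = 8.3992


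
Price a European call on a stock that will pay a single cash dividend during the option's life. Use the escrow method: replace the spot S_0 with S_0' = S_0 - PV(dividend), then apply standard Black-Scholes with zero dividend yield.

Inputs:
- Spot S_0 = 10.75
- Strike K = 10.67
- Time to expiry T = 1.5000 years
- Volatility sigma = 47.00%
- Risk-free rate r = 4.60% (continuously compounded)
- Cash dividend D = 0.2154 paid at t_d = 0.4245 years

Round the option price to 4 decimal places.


PV(D) = D * exp(-r * t_d) = 0.2154 * 0.98066242 = 0.21123468
S_0' = S_0 - PV(D) = 10.7500 - 0.21123468 = 10.53876532
d1 = (ln(S_0'/K) + (r + sigma^2/2)*T) / (sigma*sqrt(T)) = 0.38618434
d2 = d1 - sigma*sqrt(T) = -0.18944575
exp(-rT) = 0.93332668
N(d1) = 0.65031993; N(d2) = 0.42487174
C = S_0' * N(d1) - K * exp(-rT) * N(d2) = 10.53876532 * 0.65031993 - 10.6700 * 0.93332668 * 0.42487174 = 2.6224

Answer: Price = 2.6224


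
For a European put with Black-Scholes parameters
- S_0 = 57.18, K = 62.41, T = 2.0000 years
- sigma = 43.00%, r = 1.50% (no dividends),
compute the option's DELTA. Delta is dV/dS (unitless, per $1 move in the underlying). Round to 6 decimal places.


d1 = 0.2094658602; d2 = -0.3986459716
phi(d1) = 0.3902855975; exp(-qT) = 1.0000000000; exp(-rT) = 0.9704455335
N(-d1) = 0.4170422919
Delta = -exp(-qT) * N(-d1) = -1.0000000000 * 0.4170422919 = -0.417042

Answer: Delta = -0.417042


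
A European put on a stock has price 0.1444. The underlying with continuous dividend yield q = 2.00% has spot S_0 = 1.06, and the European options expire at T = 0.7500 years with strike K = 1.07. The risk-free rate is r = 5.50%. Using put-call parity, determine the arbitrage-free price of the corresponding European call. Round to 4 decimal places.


Answer: Call price = 0.1619

Derivation:
Put-call parity: C - P = S_0 * exp(-qT) - K * exp(-rT).
S_0 * exp(-qT) = 1.0600 * 0.98511194 = 1.04421866
K * exp(-rT) = 1.0700 * 0.95958920 = 1.02676045
C = P + S*exp(-qT) - K*exp(-rT)
C = 0.1444 + 1.04421866 - 1.02676045 = 0.1619


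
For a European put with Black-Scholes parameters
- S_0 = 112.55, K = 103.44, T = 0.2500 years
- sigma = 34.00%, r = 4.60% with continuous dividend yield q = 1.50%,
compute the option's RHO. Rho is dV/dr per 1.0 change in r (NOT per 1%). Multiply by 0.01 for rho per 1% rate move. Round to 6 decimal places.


d1 = 0.6270931346; d2 = 0.4570931346
phi(d1) = 0.3277312281; exp(-qT) = 0.9962570225; exp(-rT) = 0.9885658722
N(-d2) = 0.3238020523
Rho = -K*T*exp(-rT)*N(-d2) = -103.4400 * 0.2500 * 0.9885658722 * 0.3238020523 = -8.277777

Answer: Rho = -8.277777


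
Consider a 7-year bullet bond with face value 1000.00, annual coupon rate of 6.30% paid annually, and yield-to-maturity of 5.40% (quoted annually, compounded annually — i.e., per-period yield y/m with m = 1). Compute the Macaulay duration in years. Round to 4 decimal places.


Coupon per period c = face * coupon_rate / m = 63.000000
Periods per year m = 1; per-period yield y/m = 0.054000
Number of cashflows N = 7
Cashflows (t years, CF_t, discount factor 1/(1+y/m)^(m*t), PV):
  t = 1.0000: CF_t = 63.000000, DF = 0.948767, PV = 59.772296
  t = 2.0000: CF_t = 63.000000, DF = 0.900158, PV = 56.709958
  t = 3.0000: CF_t = 63.000000, DF = 0.854040, PV = 53.804514
  t = 4.0000: CF_t = 63.000000, DF = 0.810285, PV = 51.047926
  t = 5.0000: CF_t = 63.000000, DF = 0.768771, PV = 48.432568
  t = 6.0000: CF_t = 63.000000, DF = 0.729384, PV = 45.951203
  t = 7.0000: CF_t = 1063.000000, DF = 0.692015, PV = 735.612310
Price P = sum_t PV_t = 1051.330776
Macaulay numerator sum_t t * PV_t:
  t * PV_t at t = 1.0000: 59.772296
  t * PV_t at t = 2.0000: 113.419917
  t * PV_t at t = 3.0000: 161.413543
  t * PV_t at t = 4.0000: 204.191706
  t * PV_t at t = 5.0000: 242.162839
  t * PV_t at t = 6.0000: 275.707217
  t * PV_t at t = 7.0000: 5149.286171
Macaulay duration D = (sum_t t * PV_t) / P = 6205.953689 / 1051.330776 = 5.902951

Answer: Macaulay duration = 5.9030 years


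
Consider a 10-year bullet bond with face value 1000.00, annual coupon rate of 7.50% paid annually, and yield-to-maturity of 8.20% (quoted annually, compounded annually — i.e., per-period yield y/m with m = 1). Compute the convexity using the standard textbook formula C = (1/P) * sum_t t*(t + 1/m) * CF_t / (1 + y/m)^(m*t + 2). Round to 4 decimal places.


Coupon per period c = face * coupon_rate / m = 75.000000
Periods per year m = 1; per-period yield y/m = 0.082000
Number of cashflows N = 10
Cashflows (t years, CF_t, discount factor 1/(1+y/m)^(m*t), PV):
  t = 1.0000: CF_t = 75.000000, DF = 0.924214, PV = 69.316081
  t = 2.0000: CF_t = 75.000000, DF = 0.854172, PV = 64.062922
  t = 3.0000: CF_t = 75.000000, DF = 0.789438, PV = 59.207876
  t = 4.0000: CF_t = 75.000000, DF = 0.729610, PV = 54.720773
  t = 5.0000: CF_t = 75.000000, DF = 0.674316, PV = 50.573727
  t = 6.0000: CF_t = 75.000000, DF = 0.623213, PV = 46.740968
  t = 7.0000: CF_t = 75.000000, DF = 0.575982, PV = 43.198676
  t = 8.0000: CF_t = 75.000000, DF = 0.532331, PV = 39.924839
  t = 9.0000: CF_t = 75.000000, DF = 0.491988, PV = 36.899112
  t = 10.0000: CF_t = 1075.000000, DF = 0.454703, PV = 488.805244
Price P = sum_t PV_t = 953.450218
Convexity numerator sum_t t*(t + 1/m) * CF_t / (1+y/m)^(m*t + 2):
  t = 1.0000: term = 118.415752
  t = 2.0000: term = 328.324635
  t = 3.0000: term = 606.884724
  t = 4.0000: term = 934.819352
  t = 5.0000: term = 1295.960285
  t = 6.0000: term = 1676.843252
  t = 7.0000: term = 2066.350280
  t = 8.0000: term = 2455.393784
  t = 9.0000: term = 2836.637921
  t = 10.0000: term = 45927.628417
Convexity = (1/P) * sum = 58247.258403 / 953.450218 = 61.091033

Answer: Convexity = 61.0910


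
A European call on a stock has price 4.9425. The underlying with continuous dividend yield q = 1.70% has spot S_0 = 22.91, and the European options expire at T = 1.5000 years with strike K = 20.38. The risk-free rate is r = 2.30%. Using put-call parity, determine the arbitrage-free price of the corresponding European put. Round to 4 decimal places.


Answer: Put price = 2.2982

Derivation:
Put-call parity: C - P = S_0 * exp(-qT) - K * exp(-rT).
S_0 * exp(-qT) = 22.9100 * 0.97482238 = 22.33318070
K * exp(-rT) = 20.3800 * 0.96608834 = 19.68888036
P = C - S*exp(-qT) + K*exp(-rT)
P = 4.9425 - 22.33318070 + 19.68888036 = 2.2982


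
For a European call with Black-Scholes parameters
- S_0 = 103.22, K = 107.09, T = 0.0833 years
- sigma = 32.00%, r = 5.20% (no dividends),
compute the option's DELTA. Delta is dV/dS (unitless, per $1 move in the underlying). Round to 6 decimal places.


d1 = -0.3054477387; d2 = -0.3978053047
phi(d1) = 0.3807593641; exp(-qT) = 1.0000000000; exp(-rT) = 0.9956777678
N(d1) = 0.3800125838
Delta = exp(-qT) * N(d1) = 1.0000000000 * 0.3800125838 = 0.380013

Answer: Delta = 0.380013


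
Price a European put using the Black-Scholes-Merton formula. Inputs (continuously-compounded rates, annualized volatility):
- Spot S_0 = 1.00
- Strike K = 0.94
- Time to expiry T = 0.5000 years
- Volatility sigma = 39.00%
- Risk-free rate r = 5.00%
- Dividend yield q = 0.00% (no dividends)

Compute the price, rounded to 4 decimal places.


d1 = (ln(S/K) + (r - q + 0.5*sigma^2) * T) / (sigma * sqrt(T)) = 0.45291242
d2 = d1 - sigma * sqrt(T) = 0.17714078
exp(-rT) = 0.97530991; exp(-qT) = 1.00000000
P = K * exp(-rT) * N(-d2) - S_0 * exp(-qT) * N(-d1)
N(-d1) = 0.32530590; N(-d2) = 0.42969891
P = 0.9400 * 0.97530991 * 0.42969891 - 1.0000 * 1.00000000 * 0.32530590 = 0.0686

Answer: Price = 0.0686


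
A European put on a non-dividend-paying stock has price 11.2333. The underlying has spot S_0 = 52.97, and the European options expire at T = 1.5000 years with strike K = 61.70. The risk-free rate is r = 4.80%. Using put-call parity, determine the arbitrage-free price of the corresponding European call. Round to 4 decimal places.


Answer: Call price = 6.7895

Derivation:
Put-call parity: C - P = S_0 * exp(-qT) - K * exp(-rT).
S_0 * exp(-qT) = 52.9700 * 1.00000000 = 52.97000000
K * exp(-rT) = 61.7000 * 0.93053090 = 57.41375627
C = P + S*exp(-qT) - K*exp(-rT)
C = 11.2333 + 52.97000000 - 57.41375627 = 6.7895


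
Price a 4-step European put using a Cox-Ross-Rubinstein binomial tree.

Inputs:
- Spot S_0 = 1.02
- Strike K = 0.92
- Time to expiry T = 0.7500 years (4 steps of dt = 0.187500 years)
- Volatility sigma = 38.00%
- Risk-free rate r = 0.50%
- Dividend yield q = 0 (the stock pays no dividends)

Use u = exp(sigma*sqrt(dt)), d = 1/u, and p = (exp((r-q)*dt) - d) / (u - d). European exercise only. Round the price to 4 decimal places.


dt = T/N = 0.187500
u = exp(sigma*sqrt(dt)) = 1.178856; d = 1/u = 0.848280
p = (exp((r-q)*dt) - d) / (u - d) = 0.461794
Discount per step: exp(-r*dt) = 0.999063
Stock lattice S(k, i) with i counting down-moves:
  k=0: S(0,0) = 1.0200
  k=1: S(1,0) = 1.2024; S(1,1) = 0.8652
  k=2: S(2,0) = 1.4175; S(2,1) = 1.0200; S(2,2) = 0.7340
  k=3: S(3,0) = 1.6710; S(3,1) = 1.2024; S(3,2) = 0.8652; S(3,3) = 0.6226
  k=4: S(4,0) = 1.9699; S(4,1) = 1.4175; S(4,2) = 1.0200; S(4,3) = 0.7340; S(4,4) = 0.5281
Terminal payoffs V(N, i) = max(K - S_T, 0):
  V(4,0) = 0.000000; V(4,1) = 0.000000; V(4,2) = 0.000000; V(4,3) = 0.186030; V(4,4) = 0.391851
Backward induction: V(k, i) = exp(-r*dt) * [p * V(k+1, i) + (1-p) * V(k+1, i+1)].
  V(3,0) = exp(-r*dt) * [p*0.000000 + (1-p)*0.000000] = 0.000000
  V(3,1) = exp(-r*dt) * [p*0.000000 + (1-p)*0.000000] = 0.000000
  V(3,2) = exp(-r*dt) * [p*0.000000 + (1-p)*0.186030] = 0.100029
  V(3,3) = exp(-r*dt) * [p*0.186030 + (1-p)*0.391851] = 0.296526
  V(2,0) = exp(-r*dt) * [p*0.000000 + (1-p)*0.000000] = 0.000000
  V(2,1) = exp(-r*dt) * [p*0.000000 + (1-p)*0.100029] = 0.053786
  V(2,2) = exp(-r*dt) * [p*0.100029 + (1-p)*0.296526] = 0.205592
  V(1,0) = exp(-r*dt) * [p*0.000000 + (1-p)*0.053786] = 0.028921
  V(1,1) = exp(-r*dt) * [p*0.053786 + (1-p)*0.205592] = 0.135362
  V(0,0) = exp(-r*dt) * [p*0.028921 + (1-p)*0.135362] = 0.086127

Answer: Price = V(0,0) = 0.0861


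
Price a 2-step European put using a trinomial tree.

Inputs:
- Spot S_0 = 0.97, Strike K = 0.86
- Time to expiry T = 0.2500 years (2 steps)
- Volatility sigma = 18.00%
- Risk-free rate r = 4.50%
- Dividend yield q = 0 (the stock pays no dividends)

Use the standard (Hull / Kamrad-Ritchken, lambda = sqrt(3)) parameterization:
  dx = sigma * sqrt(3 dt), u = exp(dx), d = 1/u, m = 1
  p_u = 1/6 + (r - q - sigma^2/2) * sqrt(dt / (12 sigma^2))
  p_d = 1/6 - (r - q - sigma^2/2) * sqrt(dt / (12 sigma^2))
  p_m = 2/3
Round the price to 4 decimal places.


Answer: Price = V(0,0) = 0.0018

Derivation:
dt = T/N = 0.125000; dx = sigma*sqrt(3*dt) = 0.110227
u = exp(dx) = 1.116532; d = 1/u = 0.895631
p_u = 0.182997, p_m = 0.666667, p_d = 0.150337
Discount per step: exp(-r*dt) = 0.994391
Stock lattice S(k, j) with j the centered position index:
  k=0: S(0,+0) = 0.9700
  k=1: S(1,-1) = 0.8688; S(1,+0) = 0.9700; S(1,+1) = 1.0830
  k=2: S(2,-2) = 0.7781; S(2,-1) = 0.8688; S(2,+0) = 0.9700; S(2,+1) = 1.0830; S(2,+2) = 1.2092
Terminal payoffs V(N, j) = max(K - S_T, 0):
  V(2,-2) = 0.081910; V(2,-1) = 0.000000; V(2,+0) = 0.000000; V(2,+1) = 0.000000; V(2,+2) = 0.000000
Backward induction: V(k, j) = exp(-r*dt) * [p_u * V(k+1, j+1) + p_m * V(k+1, j) + p_d * V(k+1, j-1)]
  V(1,-1) = exp(-r*dt) * [p_u*0.000000 + p_m*0.000000 + p_d*0.081910] = 0.012245
  V(1,+0) = exp(-r*dt) * [p_u*0.000000 + p_m*0.000000 + p_d*0.000000] = 0.000000
  V(1,+1) = exp(-r*dt) * [p_u*0.000000 + p_m*0.000000 + p_d*0.000000] = 0.000000
  V(0,+0) = exp(-r*dt) * [p_u*0.000000 + p_m*0.000000 + p_d*0.012245] = 0.001831


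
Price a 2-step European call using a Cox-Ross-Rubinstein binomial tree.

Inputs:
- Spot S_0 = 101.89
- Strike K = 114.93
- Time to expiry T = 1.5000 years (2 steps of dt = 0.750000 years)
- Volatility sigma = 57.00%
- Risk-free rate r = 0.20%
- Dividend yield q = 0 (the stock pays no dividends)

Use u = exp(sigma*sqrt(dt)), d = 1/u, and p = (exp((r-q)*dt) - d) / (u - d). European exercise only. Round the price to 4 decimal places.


Answer: Price = V(0,0) = 22.8833

Derivation:
dt = T/N = 0.750000
u = exp(sigma*sqrt(dt)) = 1.638260; d = 1/u = 0.610404
p = (exp((r-q)*dt) - d) / (u - d) = 0.380498
Discount per step: exp(-r*dt) = 0.998501
Stock lattice S(k, i) with i counting down-moves:
  k=0: S(0,0) = 101.8900
  k=1: S(1,0) = 166.9223; S(1,1) = 62.1940
  k=2: S(2,0) = 273.4620; S(2,1) = 101.8900; S(2,2) = 37.9635
Terminal payoffs V(N, i) = max(S_T - K, 0):
  V(2,0) = 158.532024; V(2,1) = 0.000000; V(2,2) = 0.000000
Backward induction: V(k, i) = exp(-r*dt) * [p * V(k+1, i) + (1-p) * V(k+1, i+1)].
  V(1,0) = exp(-r*dt) * [p*158.532024 + (1-p)*0.000000] = 60.230735
  V(1,1) = exp(-r*dt) * [p*0.000000 + (1-p)*0.000000] = 0.000000
  V(0,0) = exp(-r*dt) * [p*60.230735 + (1-p)*0.000000] = 22.883335


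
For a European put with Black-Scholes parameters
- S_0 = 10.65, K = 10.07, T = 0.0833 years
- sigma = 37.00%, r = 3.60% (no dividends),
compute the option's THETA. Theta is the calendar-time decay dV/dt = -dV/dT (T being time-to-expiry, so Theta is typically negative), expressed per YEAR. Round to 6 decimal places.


d1 = 0.6058696337; d2 = 0.4990811980
phi(d1) = 0.3320474031; exp(-qT) = 1.0000000000; exp(-rT) = 0.9970056919
Theta = -S*exp(-qT)*phi(d1)*sigma/(2*sqrt(T)) + r*K*exp(-rT)*N(-d2) - q*S*exp(-qT)*N(-d1)
N(-d1) = 0.2723006627; N(-d2) = 0.3088610913; sqrt(T) = 0.2886173938
Term 1 = -10.6500 * 1.0000000000 * 0.3320474031 * 0.3700 / (2 * 0.2886173938) = -2.2667254643
Term 2 = 0.0360 * 10.0700 * 0.9970056919 * 0.3088610913 = 0.1116330552
Term 3 = 0 (no dividend yield, q = 0)
Theta = -2.2667254643 + (0.1116330552) + (0.0000000000) = -2.155092

Answer: Theta = -2.155092


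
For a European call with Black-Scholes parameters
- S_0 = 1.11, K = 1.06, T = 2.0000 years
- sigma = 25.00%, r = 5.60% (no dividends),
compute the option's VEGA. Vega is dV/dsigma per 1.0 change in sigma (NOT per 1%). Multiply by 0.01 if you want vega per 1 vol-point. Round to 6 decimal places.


Answer: Vega = 0.515485

Derivation:
d1 = 0.6239258711; d2 = 0.2703724805
phi(d1) = 0.3283811576; exp(-qT) = 1.0000000000; exp(-rT) = 0.8940442575
Vega = S * exp(-qT) * phi(d1) * sqrt(T) = 1.1100 * 1.0000000000 * 0.3283811576 * 1.4142135624 = 0.515485


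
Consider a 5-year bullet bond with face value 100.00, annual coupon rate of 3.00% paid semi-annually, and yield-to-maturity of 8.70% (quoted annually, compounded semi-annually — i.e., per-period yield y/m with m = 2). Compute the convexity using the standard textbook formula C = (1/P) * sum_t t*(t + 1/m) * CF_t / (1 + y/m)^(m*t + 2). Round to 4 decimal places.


Coupon per period c = face * coupon_rate / m = 1.500000
Periods per year m = 2; per-period yield y/m = 0.043500
Number of cashflows N = 10
Cashflows (t years, CF_t, discount factor 1/(1+y/m)^(m*t), PV):
  t = 0.5000: CF_t = 1.500000, DF = 0.958313, PV = 1.437470
  t = 1.0000: CF_t = 1.500000, DF = 0.918365, PV = 1.377547
  t = 1.5000: CF_t = 1.500000, DF = 0.880081, PV = 1.320121
  t = 2.0000: CF_t = 1.500000, DF = 0.843393, PV = 1.265090
  t = 2.5000: CF_t = 1.500000, DF = 0.808235, PV = 1.212353
  t = 3.0000: CF_t = 1.500000, DF = 0.774543, PV = 1.161814
  t = 3.5000: CF_t = 1.500000, DF = 0.742254, PV = 1.113382
  t = 4.0000: CF_t = 1.500000, DF = 0.711312, PV = 1.066969
  t = 4.5000: CF_t = 1.500000, DF = 0.681660, PV = 1.022490
  t = 5.0000: CF_t = 101.500000, DF = 0.653244, PV = 66.304272
Price P = sum_t PV_t = 77.281507
Convexity numerator sum_t t*(t + 1/m) * CF_t / (1+y/m)^(m*t + 2):
  t = 0.5000: term = 0.660061
  t = 1.0000: term = 1.897635
  t = 1.5000: term = 3.637058
  t = 2.0000: term = 5.809069
  t = 2.5000: term = 8.350363
  t = 3.0000: term = 11.203170
  t = 3.5000: term = 14.314864
  t = 4.0000: term = 17.637589
  t = 4.5000: term = 21.127922
  t = 5.0000: term = 1674.515976
Convexity = (1/P) * sum = 1759.153707 / 77.281507 = 22.762932

Answer: Convexity = 22.7629


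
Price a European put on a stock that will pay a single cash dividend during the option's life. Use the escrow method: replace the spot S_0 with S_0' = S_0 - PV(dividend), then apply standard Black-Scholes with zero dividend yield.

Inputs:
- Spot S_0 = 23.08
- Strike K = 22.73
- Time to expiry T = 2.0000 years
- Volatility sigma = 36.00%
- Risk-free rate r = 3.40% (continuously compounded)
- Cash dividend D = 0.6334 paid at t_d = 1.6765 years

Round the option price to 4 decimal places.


Answer: Price = 3.7961

Derivation:
PV(D) = D * exp(-r * t_d) = 0.6334 * 0.94459312 = 0.59830529
S_0' = S_0 - PV(D) = 23.0800 - 0.59830529 = 22.48169471
d1 = (ln(S_0'/K) + (r + sigma^2/2)*T) / (sigma*sqrt(T)) = 0.36654799
d2 = d1 - sigma*sqrt(T) = -0.14256889
exp(-rT) = 0.93426047
N(-d1) = 0.35697810; N(-d2) = 0.55668467
P = K * exp(-rT) * N(-d2) - S_0' * N(-d1) = 22.7300 * 0.93426047 * 0.55668467 - 22.48169471 * 0.35697810 = 3.7961


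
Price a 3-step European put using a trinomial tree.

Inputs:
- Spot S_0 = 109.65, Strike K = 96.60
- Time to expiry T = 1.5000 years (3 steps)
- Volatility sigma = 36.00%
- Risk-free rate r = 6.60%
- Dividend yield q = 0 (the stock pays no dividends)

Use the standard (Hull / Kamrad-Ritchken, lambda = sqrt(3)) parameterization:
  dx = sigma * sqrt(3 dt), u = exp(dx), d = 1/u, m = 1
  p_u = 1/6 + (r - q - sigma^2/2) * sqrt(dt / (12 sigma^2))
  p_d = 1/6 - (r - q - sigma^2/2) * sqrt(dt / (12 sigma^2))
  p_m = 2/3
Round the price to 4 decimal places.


Answer: Price = V(0,0) = 8.3818

Derivation:
dt = T/N = 0.500000; dx = sigma*sqrt(3*dt) = 0.440908
u = exp(dx) = 1.554118; d = 1/u = 0.643452
p_u = 0.167347, p_m = 0.666667, p_d = 0.165986
Discount per step: exp(-r*dt) = 0.967539
Stock lattice S(k, j) with j the centered position index:
  k=0: S(0,+0) = 109.6500
  k=1: S(1,-1) = 70.5545; S(1,+0) = 109.6500; S(1,+1) = 170.4090
  k=2: S(2,-2) = 45.3984; S(2,-1) = 70.5545; S(2,+0) = 109.6500; S(2,+1) = 170.4090; S(2,+2) = 264.8357
  k=3: S(3,-3) = 29.2117; S(3,-2) = 45.3984; S(3,-1) = 70.5545; S(3,+0) = 109.6500; S(3,+1) = 170.4090; S(3,+2) = 264.8357; S(3,+3) = 411.5860
Terminal payoffs V(N, j) = max(K - S_T, 0):
  V(3,-3) = 67.388309; V(3,-2) = 51.201586; V(3,-1) = 26.045510; V(3,+0) = 0.000000; V(3,+1) = 0.000000; V(3,+2) = 0.000000; V(3,+3) = 0.000000
Backward induction: V(k, j) = exp(-r*dt) * [p_u * V(k+1, j+1) + p_m * V(k+1, j) + p_d * V(k+1, j-1)]
  V(2,-2) = exp(-r*dt) * [p_u*26.045510 + p_m*51.201586 + p_d*67.388309] = 48.065926
  V(2,-1) = exp(-r*dt) * [p_u*0.000000 + p_m*26.045510 + p_d*51.201586] = 25.022901
  V(2,+0) = exp(-r*dt) * [p_u*0.000000 + p_m*0.000000 + p_d*26.045510] = 4.182859
  V(2,+1) = exp(-r*dt) * [p_u*0.000000 + p_m*0.000000 + p_d*0.000000] = 0.000000
  V(2,+2) = exp(-r*dt) * [p_u*0.000000 + p_m*0.000000 + p_d*0.000000] = 0.000000
  V(1,-1) = exp(-r*dt) * [p_u*4.182859 + p_m*25.022901 + p_d*48.065926] = 24.536977
  V(1,+0) = exp(-r*dt) * [p_u*0.000000 + p_m*4.182859 + p_d*25.022901] = 6.716682
  V(1,+1) = exp(-r*dt) * [p_u*0.000000 + p_m*0.000000 + p_d*4.182859] = 0.671759
  V(0,+0) = exp(-r*dt) * [p_u*0.671759 + p_m*6.716682 + p_d*24.536977] = 8.381792


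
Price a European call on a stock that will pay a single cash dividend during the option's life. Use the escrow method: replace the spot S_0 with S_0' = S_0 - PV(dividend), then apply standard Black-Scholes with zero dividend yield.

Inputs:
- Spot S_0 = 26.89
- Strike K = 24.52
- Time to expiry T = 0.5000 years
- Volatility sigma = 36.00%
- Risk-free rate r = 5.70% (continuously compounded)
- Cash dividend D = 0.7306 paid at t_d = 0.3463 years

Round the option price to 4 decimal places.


PV(D) = D * exp(-r * t_d) = 0.7306 * 0.98045444 = 0.71632001
S_0' = S_0 - PV(D) = 26.8900 - 0.71632001 = 26.17367999
d1 = (ln(S_0'/K) + (r + sigma^2/2)*T) / (sigma*sqrt(T)) = 0.49562377
d2 = d1 - sigma*sqrt(T) = 0.24106533
exp(-rT) = 0.97190229
N(d1) = 0.68992006; N(d2) = 0.59524776
C = S_0' * N(d1) - K * exp(-rT) * N(d2) = 26.17367999 * 0.68992006 - 24.5200 * 0.97190229 * 0.59524776 = 3.8724

Answer: Price = 3.8724


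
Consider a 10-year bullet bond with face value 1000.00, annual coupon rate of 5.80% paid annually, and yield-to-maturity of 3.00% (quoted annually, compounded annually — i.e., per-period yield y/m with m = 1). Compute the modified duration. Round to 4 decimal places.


Answer: Modified duration = 7.8695

Derivation:
Coupon per period c = face * coupon_rate / m = 58.000000
Periods per year m = 1; per-period yield y/m = 0.030000
Number of cashflows N = 10
Cashflows (t years, CF_t, discount factor 1/(1+y/m)^(m*t), PV):
  t = 1.0000: CF_t = 58.000000, DF = 0.970874, PV = 56.310680
  t = 2.0000: CF_t = 58.000000, DF = 0.942596, PV = 54.670563
  t = 3.0000: CF_t = 58.000000, DF = 0.915142, PV = 53.078216
  t = 4.0000: CF_t = 58.000000, DF = 0.888487, PV = 51.532249
  t = 5.0000: CF_t = 58.000000, DF = 0.862609, PV = 50.031309
  t = 6.0000: CF_t = 58.000000, DF = 0.837484, PV = 48.574087
  t = 7.0000: CF_t = 58.000000, DF = 0.813092, PV = 47.159308
  t = 8.0000: CF_t = 58.000000, DF = 0.789409, PV = 45.785736
  t = 9.0000: CF_t = 58.000000, DF = 0.766417, PV = 44.452170
  t = 10.0000: CF_t = 1058.000000, DF = 0.744094, PV = 787.251362
Price P = sum_t PV_t = 1238.845679
First compute Macaulay numerator sum_t t * PV_t:
  t * PV_t at t = 1.0000: 56.310680
  t * PV_t at t = 2.0000: 109.341125
  t * PV_t at t = 3.0000: 159.234649
  t * PV_t at t = 4.0000: 206.128995
  t * PV_t at t = 5.0000: 250.156547
  t * PV_t at t = 6.0000: 291.444521
  t * PV_t at t = 7.0000: 330.115154
  t * PV_t at t = 8.0000: 366.285885
  t * PV_t at t = 9.0000: 400.069534
  t * PV_t at t = 10.0000: 7872.513620
Macaulay duration D = 10041.600710 / 1238.845679 = 8.105611
Modified duration = D / (1 + y/m) = 8.105611 / (1 + 0.030000) = 7.869525


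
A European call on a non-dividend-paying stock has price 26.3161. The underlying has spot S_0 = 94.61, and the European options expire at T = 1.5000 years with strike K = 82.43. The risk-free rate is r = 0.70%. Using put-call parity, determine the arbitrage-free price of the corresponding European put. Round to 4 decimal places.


Answer: Put price = 13.2751

Derivation:
Put-call parity: C - P = S_0 * exp(-qT) - K * exp(-rT).
S_0 * exp(-qT) = 94.6100 * 1.00000000 = 94.61000000
K * exp(-rT) = 82.4300 * 0.98955493 = 81.56901309
P = C - S*exp(-qT) + K*exp(-rT)
P = 26.3161 - 94.61000000 + 81.56901309 = 13.2751


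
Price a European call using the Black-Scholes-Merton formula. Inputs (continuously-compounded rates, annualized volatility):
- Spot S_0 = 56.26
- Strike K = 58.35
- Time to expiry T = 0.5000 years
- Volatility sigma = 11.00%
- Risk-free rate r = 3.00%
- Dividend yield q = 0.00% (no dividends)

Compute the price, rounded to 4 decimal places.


Answer: Price = 1.2204

Derivation:
d1 = (ln(S/K) + (r - q + 0.5*sigma^2) * T) / (sigma * sqrt(T)) = -0.23720933
d2 = d1 - sigma * sqrt(T) = -0.31499107
exp(-rT) = 0.98511194; exp(-qT) = 1.00000000
C = S_0 * exp(-qT) * N(d1) - K * exp(-rT) * N(d2)
N(d1) = 0.40624720; N(d2) = 0.37638422
C = 56.2600 * 1.00000000 * 0.40624720 - 58.3500 * 0.98511194 * 0.37638422 = 1.2204


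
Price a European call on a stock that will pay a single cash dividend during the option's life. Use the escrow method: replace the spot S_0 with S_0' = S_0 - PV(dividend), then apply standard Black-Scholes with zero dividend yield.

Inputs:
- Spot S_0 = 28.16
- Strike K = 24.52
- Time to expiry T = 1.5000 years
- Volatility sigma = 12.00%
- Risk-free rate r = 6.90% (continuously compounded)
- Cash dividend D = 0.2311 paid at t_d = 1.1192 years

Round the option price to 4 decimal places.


Answer: Price = 5.9229

Derivation:
PV(D) = D * exp(-r * t_d) = 0.2311 * 0.92568174 = 0.21392505
S_0' = S_0 - PV(D) = 28.1600 - 0.21392505 = 27.94607495
d1 = (ln(S_0'/K) + (r + sigma^2/2)*T) / (sigma*sqrt(T)) = 1.66761022
d2 = d1 - sigma*sqrt(T) = 1.52064083
exp(-rT) = 0.90167602
N(d1) = 0.95230344; N(d2) = 0.93582500
C = S_0' * N(d1) - K * exp(-rT) * N(d2) = 27.94607495 * 0.95230344 - 24.5200 * 0.90167602 * 0.93582500 = 5.9229


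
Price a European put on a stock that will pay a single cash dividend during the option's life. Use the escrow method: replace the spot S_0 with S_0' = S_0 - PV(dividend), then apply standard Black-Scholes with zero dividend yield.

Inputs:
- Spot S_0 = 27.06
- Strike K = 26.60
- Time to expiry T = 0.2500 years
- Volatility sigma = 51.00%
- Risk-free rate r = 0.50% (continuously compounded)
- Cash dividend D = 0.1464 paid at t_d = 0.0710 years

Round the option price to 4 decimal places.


Answer: Price = 2.5430

Derivation:
PV(D) = D * exp(-r * t_d) = 0.1464 * 0.99964506 = 0.14634804
S_0' = S_0 - PV(D) = 27.0600 - 0.14634804 = 26.91365196
d1 = (ln(S_0'/K) + (r + sigma^2/2)*T) / (sigma*sqrt(T)) = 0.17837235
d2 = d1 - sigma*sqrt(T) = -0.07662765
exp(-rT) = 0.99875078
N(-d1) = 0.42921528; N(-d2) = 0.53054012
P = K * exp(-rT) * N(-d2) - S_0' * N(-d1) = 26.6000 * 0.99875078 * 0.53054012 - 26.91365196 * 0.42921528 = 2.5430


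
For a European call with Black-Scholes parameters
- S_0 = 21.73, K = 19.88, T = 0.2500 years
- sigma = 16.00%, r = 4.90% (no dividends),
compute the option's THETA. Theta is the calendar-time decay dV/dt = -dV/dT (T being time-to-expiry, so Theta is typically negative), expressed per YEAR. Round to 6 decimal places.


Answer: Theta = -1.447862

Derivation:
d1 = 1.3053699130; d2 = 1.2253699130
phi(d1) = 0.1701739996; exp(-qT) = 1.0000000000; exp(-rT) = 0.9878247258
Theta = -S*exp(-qT)*phi(d1)*sigma/(2*sqrt(T)) - r*K*exp(-rT)*N(d2) + q*S*exp(-qT)*N(d1)
N(d1) = 0.9041165409; N(d2) = 0.8897820612; sqrt(T) = 0.5000000000
Term 1 = -21.7300 * 1.0000000000 * 0.1701739996 * 0.1600 / (2 * 0.5000000000) = -0.5916609618
Term 2 = -0.0490 * 19.8800 * 0.9878247258 * 0.8897820612 = -0.8562015277
Term 3 = 0 (no dividend yield, q = 0)
Theta = -0.5916609618 + (-0.8562015277) + (0.0000000000) = -1.447862


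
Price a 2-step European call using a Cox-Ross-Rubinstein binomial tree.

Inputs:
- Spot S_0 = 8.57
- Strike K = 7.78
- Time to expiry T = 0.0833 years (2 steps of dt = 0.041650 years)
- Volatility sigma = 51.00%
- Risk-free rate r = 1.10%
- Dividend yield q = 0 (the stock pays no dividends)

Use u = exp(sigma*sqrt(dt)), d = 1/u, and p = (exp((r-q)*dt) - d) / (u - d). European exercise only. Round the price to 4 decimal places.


dt = T/N = 0.041650
u = exp(sigma*sqrt(dt)) = 1.109692; d = 1/u = 0.901151
p = (exp((r-q)*dt) - d) / (u - d) = 0.476200
Discount per step: exp(-r*dt) = 0.999542
Stock lattice S(k, i) with i counting down-moves:
  k=0: S(0,0) = 8.5700
  k=1: S(1,0) = 9.5101; S(1,1) = 7.7229
  k=2: S(2,0) = 10.5532; S(2,1) = 8.5700; S(2,2) = 6.9595
Terminal payoffs V(N, i) = max(S_T - K, 0):
  V(2,0) = 2.773238; V(2,1) = 0.790000; V(2,2) = 0.000000
Backward induction: V(k, i) = exp(-r*dt) * [p * V(k+1, i) + (1-p) * V(k+1, i+1)].
  V(1,0) = exp(-r*dt) * [p*2.773238 + (1-p)*0.790000] = 1.733624
  V(1,1) = exp(-r*dt) * [p*0.790000 + (1-p)*0.000000] = 0.376026
  V(0,0) = exp(-r*dt) * [p*1.733624 + (1-p)*0.376026] = 1.022046

Answer: Price = V(0,0) = 1.0220


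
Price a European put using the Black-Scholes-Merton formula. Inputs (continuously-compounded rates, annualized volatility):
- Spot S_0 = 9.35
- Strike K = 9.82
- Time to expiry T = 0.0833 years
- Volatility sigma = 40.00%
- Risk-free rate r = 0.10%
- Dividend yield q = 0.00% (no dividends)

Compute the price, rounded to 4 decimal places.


d1 = (ln(S/K) + (r - q + 0.5*sigma^2) * T) / (sigma * sqrt(T)) = -0.36638020
d2 = d1 - sigma * sqrt(T) = -0.48182715
exp(-rT) = 0.99991670; exp(-qT) = 1.00000000
P = K * exp(-rT) * N(-d2) - S_0 * exp(-qT) * N(-d1)
N(-d1) = 0.64295930; N(-d2) = 0.68503563
P = 9.8200 * 0.99991670 * 0.68503563 - 9.3500 * 1.00000000 * 0.64295930 = 0.7148

Answer: Price = 0.7148


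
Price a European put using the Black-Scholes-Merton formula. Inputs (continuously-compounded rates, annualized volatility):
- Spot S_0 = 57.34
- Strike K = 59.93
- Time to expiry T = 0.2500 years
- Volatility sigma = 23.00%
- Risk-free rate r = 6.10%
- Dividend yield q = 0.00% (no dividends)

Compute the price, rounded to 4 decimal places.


d1 = (ln(S/K) + (r - q + 0.5*sigma^2) * T) / (sigma * sqrt(T)) = -0.19405438
d2 = d1 - sigma * sqrt(T) = -0.30905438
exp(-rT) = 0.98486569; exp(-qT) = 1.00000000
P = K * exp(-rT) * N(-d2) - S_0 * exp(-qT) * N(-d1)
N(-d1) = 0.57693335; N(-d2) = 0.62135992
P = 59.9300 * 0.98486569 * 0.62135992 - 57.3400 * 1.00000000 * 0.57693335 = 3.5932

Answer: Price = 3.5932


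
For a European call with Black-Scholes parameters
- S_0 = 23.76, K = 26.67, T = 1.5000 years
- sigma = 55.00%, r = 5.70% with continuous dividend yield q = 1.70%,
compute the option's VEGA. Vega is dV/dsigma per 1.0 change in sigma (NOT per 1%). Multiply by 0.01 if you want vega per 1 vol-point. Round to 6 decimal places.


d1 = 0.2543597005; d2 = -0.4192499787
phi(d1) = 0.3862432364; exp(-qT) = 0.9748223790; exp(-rT) = 0.9180531431
Vega = S * exp(-qT) * phi(d1) * sqrt(T) = 23.7600 * 0.9748223790 * 0.3862432364 * 1.2247448714 = 10.956667

Answer: Vega = 10.956667


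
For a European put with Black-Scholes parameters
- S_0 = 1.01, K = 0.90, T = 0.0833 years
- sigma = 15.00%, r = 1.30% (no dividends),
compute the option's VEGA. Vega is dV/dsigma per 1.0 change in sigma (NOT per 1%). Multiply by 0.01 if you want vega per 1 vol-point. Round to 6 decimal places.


Answer: Vega = 0.002955

Derivation:
d1 = 2.7101825008; d2 = 2.6668898917
phi(d1) = 0.0101378116; exp(-qT) = 1.0000000000; exp(-rT) = 0.9989176861
Vega = S * exp(-qT) * phi(d1) * sqrt(T) = 1.0100 * 1.0000000000 * 0.0101378116 * 0.2886173938 = 0.002955


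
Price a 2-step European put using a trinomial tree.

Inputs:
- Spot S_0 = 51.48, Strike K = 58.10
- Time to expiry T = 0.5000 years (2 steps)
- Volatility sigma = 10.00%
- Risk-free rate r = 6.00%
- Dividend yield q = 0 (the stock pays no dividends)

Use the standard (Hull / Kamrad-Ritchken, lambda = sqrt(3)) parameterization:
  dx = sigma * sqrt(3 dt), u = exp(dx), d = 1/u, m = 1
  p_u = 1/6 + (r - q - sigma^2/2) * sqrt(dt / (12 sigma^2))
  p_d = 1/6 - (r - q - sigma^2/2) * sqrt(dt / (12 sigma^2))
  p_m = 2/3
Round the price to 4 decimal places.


Answer: Price = V(0,0) = 5.0956

Derivation:
dt = T/N = 0.250000; dx = sigma*sqrt(3*dt) = 0.086603
u = exp(dx) = 1.090463; d = 1/u = 0.917042
p_u = 0.246052, p_m = 0.666667, p_d = 0.087281
Discount per step: exp(-r*dt) = 0.985112
Stock lattice S(k, j) with j the centered position index:
  k=0: S(0,+0) = 51.4800
  k=1: S(1,-1) = 47.2093; S(1,+0) = 51.4800; S(1,+1) = 56.1370
  k=2: S(2,-2) = 43.2929; S(2,-1) = 47.2093; S(2,+0) = 51.4800; S(2,+1) = 56.1370; S(2,+2) = 61.2154
Terminal payoffs V(N, j) = max(K - S_T, 0):
  V(2,-2) = 14.807115; V(2,-1) = 10.890703; V(2,+0) = 6.620000; V(2,+1) = 1.962956; V(2,+2) = 0.000000
Backward induction: V(k, j) = exp(-r*dt) * [p_u * V(k+1, j+1) + p_m * V(k+1, j) + p_d * V(k+1, j-1)]
  V(1,-1) = exp(-r*dt) * [p_u*6.620000 + p_m*10.890703 + p_d*14.807115] = 10.030129
  V(1,+0) = exp(-r*dt) * [p_u*1.962956 + p_m*6.620000 + p_d*10.890703] = 5.759826
  V(1,+1) = exp(-r*dt) * [p_u*0.000000 + p_m*1.962956 + p_d*6.620000] = 1.858352
  V(0,+0) = exp(-r*dt) * [p_u*1.858352 + p_m*5.759826 + p_d*10.030129] = 5.095566


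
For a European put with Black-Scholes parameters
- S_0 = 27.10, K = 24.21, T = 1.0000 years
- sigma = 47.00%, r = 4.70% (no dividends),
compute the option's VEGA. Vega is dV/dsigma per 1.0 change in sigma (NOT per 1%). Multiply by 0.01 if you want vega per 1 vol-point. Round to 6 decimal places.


Answer: Vega = 9.164359

Derivation:
d1 = 0.5749318233; d2 = 0.1049318233
phi(d1) = 0.3381682136; exp(-qT) = 1.0000000000; exp(-rT) = 0.9540873976
Vega = S * exp(-qT) * phi(d1) * sqrt(T) = 27.1000 * 1.0000000000 * 0.3381682136 * 1.0000000000 = 9.164359


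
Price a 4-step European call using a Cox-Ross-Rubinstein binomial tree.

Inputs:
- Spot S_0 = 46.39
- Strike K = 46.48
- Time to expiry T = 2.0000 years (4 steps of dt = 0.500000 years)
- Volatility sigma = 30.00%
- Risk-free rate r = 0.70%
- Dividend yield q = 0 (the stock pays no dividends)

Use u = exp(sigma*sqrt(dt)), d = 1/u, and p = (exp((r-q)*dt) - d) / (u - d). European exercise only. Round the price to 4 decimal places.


Answer: Price = V(0,0) = 7.5791

Derivation:
dt = T/N = 0.500000
u = exp(sigma*sqrt(dt)) = 1.236311; d = 1/u = 0.808858
p = (exp((r-q)*dt) - d) / (u - d) = 0.455367
Discount per step: exp(-r*dt) = 0.996506
Stock lattice S(k, i) with i counting down-moves:
  k=0: S(0,0) = 46.3900
  k=1: S(1,0) = 57.3525; S(1,1) = 37.5229
  k=2: S(2,0) = 70.9055; S(2,1) = 46.3900; S(2,2) = 30.3507
  k=3: S(3,0) = 87.6613; S(3,1) = 57.3525; S(3,2) = 37.5229; S(3,3) = 24.5494
  k=4: S(4,0) = 108.3766; S(4,1) = 70.9055; S(4,2) = 46.3900; S(4,3) = 30.3507; S(4,4) = 19.8570
Terminal payoffs V(N, i) = max(S_T - K, 0):
  V(4,0) = 61.896585; V(4,1) = 24.425499; V(4,2) = 0.000000; V(4,3) = 0.000000; V(4,4) = 0.000000
Backward induction: V(k, i) = exp(-r*dt) * [p * V(k+1, i) + (1-p) * V(k+1, i+1)].
  V(3,0) = exp(-r*dt) * [p*61.896585 + (1-p)*24.425499] = 41.343652
  V(3,1) = exp(-r*dt) * [p*24.425499 + (1-p)*0.000000] = 11.083714
  V(3,2) = exp(-r*dt) * [p*0.000000 + (1-p)*0.000000] = 0.000000
  V(3,3) = exp(-r*dt) * [p*0.000000 + (1-p)*0.000000] = 0.000000
  V(2,0) = exp(-r*dt) * [p*41.343652 + (1-p)*11.083714] = 24.776233
  V(2,1) = exp(-r*dt) * [p*11.083714 + (1-p)*0.000000] = 5.029527
  V(2,2) = exp(-r*dt) * [p*0.000000 + (1-p)*0.000000] = 0.000000
  V(1,0) = exp(-r*dt) * [p*24.776233 + (1-p)*5.029527] = 13.972543
  V(1,1) = exp(-r*dt) * [p*5.029527 + (1-p)*0.000000] = 2.282280
  V(0,0) = exp(-r*dt) * [p*13.972543 + (1-p)*2.282280] = 7.579071


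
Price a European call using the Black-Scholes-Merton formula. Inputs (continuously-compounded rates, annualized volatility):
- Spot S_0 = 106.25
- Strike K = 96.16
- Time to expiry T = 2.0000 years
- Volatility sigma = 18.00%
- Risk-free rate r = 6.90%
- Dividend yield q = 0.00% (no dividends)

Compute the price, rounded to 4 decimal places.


d1 = (ln(S/K) + (r - q + 0.5*sigma^2) * T) / (sigma * sqrt(T)) = 1.06137253
d2 = d1 - sigma * sqrt(T) = 0.80681409
exp(-rT) = 0.87109869; exp(-qT) = 1.00000000
C = S_0 * exp(-qT) * N(d1) - K * exp(-rT) * N(d2)
N(d1) = 0.85573968; N(d2) = 0.79011320
C = 106.2500 * 1.00000000 * 0.85573968 - 96.1600 * 0.87109869 * 0.79011320 = 24.7386

Answer: Price = 24.7386


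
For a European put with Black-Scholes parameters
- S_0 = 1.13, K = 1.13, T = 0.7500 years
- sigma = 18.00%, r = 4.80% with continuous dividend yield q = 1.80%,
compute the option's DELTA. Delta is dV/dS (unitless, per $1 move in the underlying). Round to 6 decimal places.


d1 = 0.2222798536; d2 = 0.0663952810
phi(d1) = 0.3892074839; exp(-qT) = 0.9865907163; exp(-rT) = 0.9646402935
N(-d1) = 0.4120480171
Delta = -exp(-qT) * N(-d1) = -0.9865907163 * 0.4120480171 = -0.406523

Answer: Delta = -0.406523


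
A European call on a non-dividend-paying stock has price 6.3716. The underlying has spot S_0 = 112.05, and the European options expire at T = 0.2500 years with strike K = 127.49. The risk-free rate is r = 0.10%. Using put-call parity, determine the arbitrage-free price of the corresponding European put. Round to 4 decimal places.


Answer: Put price = 21.7797

Derivation:
Put-call parity: C - P = S_0 * exp(-qT) - K * exp(-rT).
S_0 * exp(-qT) = 112.0500 * 1.00000000 = 112.05000000
K * exp(-rT) = 127.4900 * 0.99975003 = 127.45813148
P = C - S*exp(-qT) + K*exp(-rT)
P = 6.3716 - 112.05000000 + 127.45813148 = 21.7797


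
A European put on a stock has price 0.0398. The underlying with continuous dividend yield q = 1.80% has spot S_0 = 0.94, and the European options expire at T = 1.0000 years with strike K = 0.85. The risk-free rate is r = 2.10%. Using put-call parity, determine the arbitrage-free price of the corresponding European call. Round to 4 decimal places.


Answer: Call price = 0.1307

Derivation:
Put-call parity: C - P = S_0 * exp(-qT) - K * exp(-rT).
S_0 * exp(-qT) = 0.9400 * 0.98216103 = 0.92323137
K * exp(-rT) = 0.8500 * 0.97921896 = 0.83233612
C = P + S*exp(-qT) - K*exp(-rT)
C = 0.0398 + 0.92323137 - 0.83233612 = 0.1307


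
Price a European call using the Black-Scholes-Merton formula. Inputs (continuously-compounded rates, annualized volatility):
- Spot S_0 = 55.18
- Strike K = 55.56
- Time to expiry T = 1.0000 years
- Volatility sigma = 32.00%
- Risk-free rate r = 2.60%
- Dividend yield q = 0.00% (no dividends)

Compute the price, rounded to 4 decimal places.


d1 = (ln(S/K) + (r - q + 0.5*sigma^2) * T) / (sigma * sqrt(T)) = 0.21980328
d2 = d1 - sigma * sqrt(T) = -0.10019672
exp(-rT) = 0.97433509; exp(-qT) = 1.00000000
C = S_0 * exp(-qT) * N(d1) - K * exp(-rT) * N(d2)
N(d1) = 0.58698782; N(d2) = 0.46009408
C = 55.1800 * 1.00000000 * 0.58698782 - 55.5600 * 0.97433509 * 0.46009408 = 7.4832

Answer: Price = 7.4832


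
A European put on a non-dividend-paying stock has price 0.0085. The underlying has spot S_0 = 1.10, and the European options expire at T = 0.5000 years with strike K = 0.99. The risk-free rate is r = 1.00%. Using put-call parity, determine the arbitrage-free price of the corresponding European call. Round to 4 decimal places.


Put-call parity: C - P = S_0 * exp(-qT) - K * exp(-rT).
S_0 * exp(-qT) = 1.1000 * 1.00000000 = 1.10000000
K * exp(-rT) = 0.9900 * 0.99501248 = 0.98506235
C = P + S*exp(-qT) - K*exp(-rT)
C = 0.0085 + 1.10000000 - 0.98506235 = 0.1234

Answer: Call price = 0.1234


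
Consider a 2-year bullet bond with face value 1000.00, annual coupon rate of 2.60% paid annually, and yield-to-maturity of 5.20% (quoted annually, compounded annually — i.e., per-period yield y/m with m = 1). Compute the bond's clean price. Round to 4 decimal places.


Coupon per period c = face * coupon_rate / m = 26.000000
Periods per year m = 1; per-period yield y/m = 0.052000
Number of cashflows N = 2
Cashflows (t years, CF_t, discount factor 1/(1+y/m)^(m*t), PV):
  t = 1.0000: CF_t = 26.000000, DF = 0.950570, PV = 24.714829
  t = 2.0000: CF_t = 1026.000000, DF = 0.903584, PV = 927.077159
Price P = sum_t PV_t = 951.791988

Answer: Price = 951.7920


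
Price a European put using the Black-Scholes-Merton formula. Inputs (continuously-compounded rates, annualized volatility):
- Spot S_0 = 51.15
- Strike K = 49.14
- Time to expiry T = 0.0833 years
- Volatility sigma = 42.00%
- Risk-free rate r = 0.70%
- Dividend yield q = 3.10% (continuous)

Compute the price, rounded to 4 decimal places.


d1 = (ln(S/K) + (r - q + 0.5*sigma^2) * T) / (sigma * sqrt(T)) = 0.37483291
d2 = d1 - sigma * sqrt(T) = 0.25361361
exp(-rT) = 0.99941707; exp(-qT) = 0.99742103
P = K * exp(-rT) * N(-d2) - S_0 * exp(-qT) * N(-d1)
N(-d1) = 0.35389237; N(-d2) = 0.39989704
P = 49.1400 * 0.99941707 * 0.39989704 - 51.1500 * 0.99742103 * 0.35389237 = 1.5846

Answer: Price = 1.5846
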